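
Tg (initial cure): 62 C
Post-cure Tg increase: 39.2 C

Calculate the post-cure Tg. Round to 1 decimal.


Post-cure Tg = 62 + 39.2 = 101.2 C

101.2


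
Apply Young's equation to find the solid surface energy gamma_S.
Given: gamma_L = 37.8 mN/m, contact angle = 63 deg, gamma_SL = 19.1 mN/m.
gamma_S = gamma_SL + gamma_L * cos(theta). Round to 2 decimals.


theta_rad = 63 * pi/180 = 1.099557
gamma_S = 19.1 + 37.8 * cos(1.099557)
= 36.26 mN/m

36.26


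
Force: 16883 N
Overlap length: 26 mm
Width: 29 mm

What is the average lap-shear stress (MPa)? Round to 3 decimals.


Average shear stress = F / (overlap * width)
= 16883 / (26 * 29)
= 22.391 MPa

22.391


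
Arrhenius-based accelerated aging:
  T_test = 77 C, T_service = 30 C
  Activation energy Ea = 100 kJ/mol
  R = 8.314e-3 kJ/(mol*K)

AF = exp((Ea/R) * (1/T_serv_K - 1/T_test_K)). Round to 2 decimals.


T_test_K = 350.15, T_serv_K = 303.15
AF = exp((100/8.314e-3) * (1/303.15 - 1/350.15))
= 205.55

205.55


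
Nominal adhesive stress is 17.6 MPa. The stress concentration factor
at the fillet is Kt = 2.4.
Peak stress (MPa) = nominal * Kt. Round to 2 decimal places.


Peak = 17.6 * 2.4 = 42.24 MPa

42.24


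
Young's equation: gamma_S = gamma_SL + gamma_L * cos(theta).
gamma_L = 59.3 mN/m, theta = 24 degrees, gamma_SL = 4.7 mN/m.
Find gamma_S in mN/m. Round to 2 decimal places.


cos(24 deg) = 0.913545
gamma_S = 4.7 + 59.3 * 0.913545
= 58.87 mN/m

58.87


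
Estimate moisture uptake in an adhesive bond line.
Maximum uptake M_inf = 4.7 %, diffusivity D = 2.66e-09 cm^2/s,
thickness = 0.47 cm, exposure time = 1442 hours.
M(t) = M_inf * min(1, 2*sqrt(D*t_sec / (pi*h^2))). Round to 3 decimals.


Convert time: 1442 h = 5191200 s
ratio = min(1, 2*sqrt(2.66e-09*5191200/(pi*0.47^2)))
= 0.282119
M(t) = 4.7 * 0.282119 = 1.326%

1.326


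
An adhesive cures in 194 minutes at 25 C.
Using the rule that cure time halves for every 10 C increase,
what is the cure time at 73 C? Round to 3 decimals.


Factor = 2^((73 - 25) / 10) = 27.8576
Cure time = 194 / 27.8576
= 6.964 minutes

6.964


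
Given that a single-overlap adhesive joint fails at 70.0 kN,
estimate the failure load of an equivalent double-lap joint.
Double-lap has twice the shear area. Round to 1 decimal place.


Double-lap factor = 2
Expected load = 70.0 * 2 = 140.0 kN

140.0


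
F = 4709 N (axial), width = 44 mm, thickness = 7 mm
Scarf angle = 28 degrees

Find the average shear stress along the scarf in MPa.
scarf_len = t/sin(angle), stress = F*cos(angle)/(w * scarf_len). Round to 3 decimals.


scarf_len = 7/sin(28 deg) = 14.9104
cos(28 deg) = 0.882948
stress = 4709*0.882948/(44*14.9104) = 6.338 MPa

6.338


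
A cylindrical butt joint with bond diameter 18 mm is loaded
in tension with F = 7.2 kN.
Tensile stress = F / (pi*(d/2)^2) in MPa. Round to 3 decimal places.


Area = pi * (18/2)^2 = 254.4690 mm^2
Stress = 7.2*1000 / 254.4690
= 28.294 MPa

28.294


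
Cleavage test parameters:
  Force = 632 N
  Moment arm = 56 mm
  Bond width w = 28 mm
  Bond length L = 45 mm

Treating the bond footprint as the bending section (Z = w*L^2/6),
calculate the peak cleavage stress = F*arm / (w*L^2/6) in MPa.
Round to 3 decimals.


M = 632 * 56 = 35392 N*mm
Z = 28 * 45^2 / 6 = 56700 / 6 mm^3
sigma = M / Z = 6 * 35392 / 56700 = 212352 / 56700
= 3.745 MPa

3.745


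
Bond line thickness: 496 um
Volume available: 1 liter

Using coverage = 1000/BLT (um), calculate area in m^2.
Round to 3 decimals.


1 L = 1e6 mm^3, thickness = 496 um = 0.496 mm
Area = 1e6 / 0.496 mm^2 = (1e6 / 0.496) / 1e6 m^2 = 1000 / 496 m^2
= 2.016 m^2

2.016


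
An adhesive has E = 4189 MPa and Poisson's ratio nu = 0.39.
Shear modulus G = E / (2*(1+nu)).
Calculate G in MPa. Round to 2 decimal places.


G = 4189 / (2*(1+0.39))
= 4189 / 2.78
= 1506.83 MPa

1506.83


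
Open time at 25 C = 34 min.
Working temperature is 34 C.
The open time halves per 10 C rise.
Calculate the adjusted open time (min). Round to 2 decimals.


factor = 2^((34 - 25) / 10) = 1.8661
ot = 34 / 1.8661 = 18.22 min

18.22


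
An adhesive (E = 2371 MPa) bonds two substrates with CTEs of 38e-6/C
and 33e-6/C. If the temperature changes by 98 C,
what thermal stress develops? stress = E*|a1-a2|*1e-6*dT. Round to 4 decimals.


Stress = 2371 * |38 - 33| * 1e-6 * 98
= 1.1618 MPa

1.1618


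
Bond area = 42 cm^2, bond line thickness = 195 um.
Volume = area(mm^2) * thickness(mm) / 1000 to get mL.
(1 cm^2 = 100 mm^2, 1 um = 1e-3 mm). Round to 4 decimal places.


area_mm2 = 42 * 100 = 4200
blt_mm = 195 * 1e-3 = 0.195
vol_mm3 = 4200 * 0.195 = 819.0
vol_mL = 819.0 / 1000 = 0.8190 mL

0.8190


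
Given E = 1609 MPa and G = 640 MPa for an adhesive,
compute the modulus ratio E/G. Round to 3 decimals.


E/G ratio = 1609 / 640 = 2.514

2.514


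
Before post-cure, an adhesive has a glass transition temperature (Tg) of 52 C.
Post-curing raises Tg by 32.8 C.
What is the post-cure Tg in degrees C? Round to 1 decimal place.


Tg_post = Tg_base + delta_Tg
= 52 + 32.8
= 84.8 C

84.8


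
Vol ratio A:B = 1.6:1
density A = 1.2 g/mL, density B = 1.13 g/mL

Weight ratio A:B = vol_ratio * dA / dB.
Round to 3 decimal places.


Weight ratio = 1.6 * 1.2 / 1.13
= 1.699

1.699


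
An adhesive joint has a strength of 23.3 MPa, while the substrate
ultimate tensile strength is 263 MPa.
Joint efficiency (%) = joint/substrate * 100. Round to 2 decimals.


Efficiency = 23.3 / 263 * 100
= 8.86%

8.86


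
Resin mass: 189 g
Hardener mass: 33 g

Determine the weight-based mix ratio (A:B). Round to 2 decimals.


Ratio = 189 / 33 = 5.73

5.73


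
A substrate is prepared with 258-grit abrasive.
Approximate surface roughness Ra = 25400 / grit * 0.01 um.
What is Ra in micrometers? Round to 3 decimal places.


Ra = 25400 / 258 * 0.01 = 0.984 um

0.984


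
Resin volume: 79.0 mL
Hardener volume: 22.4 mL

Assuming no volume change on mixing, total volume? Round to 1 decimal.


V_total = 79.0 + 22.4 = 101.4 mL

101.4


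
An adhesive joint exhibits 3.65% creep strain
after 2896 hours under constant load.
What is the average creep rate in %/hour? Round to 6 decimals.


Creep rate = strain / time
= 3.65 / 2896
= 0.001260 %/h

0.001260


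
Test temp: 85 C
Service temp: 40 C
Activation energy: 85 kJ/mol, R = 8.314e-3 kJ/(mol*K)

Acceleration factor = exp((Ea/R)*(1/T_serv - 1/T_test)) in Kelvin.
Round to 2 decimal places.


AF = exp((85/0.008314)*(1/313.15 - 1/358.15))
= 60.47

60.47


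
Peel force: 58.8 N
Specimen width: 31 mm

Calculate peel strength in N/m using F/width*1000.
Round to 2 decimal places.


Peel strength = 58.8 / 31 * 1000 = 1896.77 N/m

1896.77


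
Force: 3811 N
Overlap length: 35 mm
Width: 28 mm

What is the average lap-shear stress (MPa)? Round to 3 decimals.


Average shear stress = F / (overlap * width)
= 3811 / (35 * 28)
= 3.889 MPa

3.889


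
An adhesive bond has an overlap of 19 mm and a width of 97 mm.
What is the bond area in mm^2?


Bond area = overlap * width
= 19 * 97
= 1843 mm^2

1843


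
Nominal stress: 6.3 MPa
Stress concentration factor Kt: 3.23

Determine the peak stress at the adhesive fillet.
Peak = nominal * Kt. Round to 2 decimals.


Peak stress = 6.3 * 3.23
= 20.35 MPa

20.35


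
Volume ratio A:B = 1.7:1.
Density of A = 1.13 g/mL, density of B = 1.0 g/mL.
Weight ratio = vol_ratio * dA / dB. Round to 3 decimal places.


Wt ratio = 1.7 * 1.13 / 1.0
= 1.921

1.921


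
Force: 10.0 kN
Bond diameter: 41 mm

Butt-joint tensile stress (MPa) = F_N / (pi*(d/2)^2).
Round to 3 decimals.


F_N = 10.0 * 1000 = 10000.0 N
A = pi*(20.5)^2 = 1320.2543 mm^2
stress = 10000.0 / 1320.2543 = 7.574 MPa

7.574


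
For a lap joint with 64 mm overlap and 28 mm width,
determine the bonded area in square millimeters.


Area = 64 * 28 = 1792 mm^2

1792


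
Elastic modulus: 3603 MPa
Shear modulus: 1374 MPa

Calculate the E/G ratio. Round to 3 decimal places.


E / G = 3603 / 1374 = 2.622

2.622


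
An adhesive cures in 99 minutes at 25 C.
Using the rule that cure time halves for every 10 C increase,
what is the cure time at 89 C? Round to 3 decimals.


Factor = 2^((89 - 25) / 10) = 84.4485
Cure time = 99 / 84.4485
= 1.172 minutes

1.172


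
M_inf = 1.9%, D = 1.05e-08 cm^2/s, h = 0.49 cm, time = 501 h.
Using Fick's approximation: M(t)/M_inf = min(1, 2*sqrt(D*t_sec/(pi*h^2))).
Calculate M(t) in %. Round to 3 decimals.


t = 1803600 s
ratio = min(1, 2*sqrt(1.05e-08*1803600/(pi*0.2401)))
= 0.316901
M(t) = 1.9 * 0.316901 = 0.602%

0.602


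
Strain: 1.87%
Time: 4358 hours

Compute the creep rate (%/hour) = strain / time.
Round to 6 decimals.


Creep rate = 1.87 / 4358
= 0.000429 %/h

0.000429


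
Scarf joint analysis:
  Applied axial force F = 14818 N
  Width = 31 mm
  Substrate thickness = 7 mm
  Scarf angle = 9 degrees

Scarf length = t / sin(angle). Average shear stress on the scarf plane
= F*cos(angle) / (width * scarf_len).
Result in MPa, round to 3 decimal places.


Scarf length = 7 / sin(9 deg) = 44.7472 mm
cos(9 deg) = 0.987688
Shear = 14818 * 0.987688 / (31 * 44.7472)
= 10.551 MPa

10.551


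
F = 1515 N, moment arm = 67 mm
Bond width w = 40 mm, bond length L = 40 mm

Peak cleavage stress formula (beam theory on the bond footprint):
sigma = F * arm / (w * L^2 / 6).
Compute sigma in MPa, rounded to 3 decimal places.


sigma = (1515 * 67) / (40 * 1600 / 6)
= 101505 * 6 / 64000
= 609030 / 64000
= 9.516 MPa

9.516


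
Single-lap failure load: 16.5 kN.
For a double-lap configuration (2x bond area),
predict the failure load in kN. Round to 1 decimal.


Failure load = 16.5 * 2 = 33.0 kN

33.0


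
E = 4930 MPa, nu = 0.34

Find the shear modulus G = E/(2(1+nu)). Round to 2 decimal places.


G = 4930 / (2 * 1.34)
= 1839.55 MPa

1839.55


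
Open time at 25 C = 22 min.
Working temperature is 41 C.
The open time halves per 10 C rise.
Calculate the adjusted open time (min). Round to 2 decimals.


factor = 2^((41 - 25) / 10) = 3.0314
ot = 22 / 3.0314 = 7.26 min

7.26


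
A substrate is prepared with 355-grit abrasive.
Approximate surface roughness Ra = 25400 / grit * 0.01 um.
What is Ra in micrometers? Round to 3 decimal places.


Ra = 25400 / 355 * 0.01 = 0.715 um

0.715


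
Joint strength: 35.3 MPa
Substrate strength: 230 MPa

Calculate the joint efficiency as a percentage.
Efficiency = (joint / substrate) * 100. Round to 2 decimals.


Efficiency = (35.3 / 230) * 100 = 15.35%

15.35


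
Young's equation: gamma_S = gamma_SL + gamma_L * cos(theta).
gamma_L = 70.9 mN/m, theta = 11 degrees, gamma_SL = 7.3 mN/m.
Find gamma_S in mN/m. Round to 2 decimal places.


cos(11 deg) = 0.981627
gamma_S = 7.3 + 70.9 * 0.981627
= 76.90 mN/m

76.90


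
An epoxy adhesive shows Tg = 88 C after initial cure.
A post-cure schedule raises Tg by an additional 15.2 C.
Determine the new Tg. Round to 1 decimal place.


New Tg = 88 + 15.2
= 103.2 C

103.2


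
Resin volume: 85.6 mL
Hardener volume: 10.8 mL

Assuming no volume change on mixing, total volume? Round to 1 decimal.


V_total = 85.6 + 10.8 = 96.4 mL

96.4


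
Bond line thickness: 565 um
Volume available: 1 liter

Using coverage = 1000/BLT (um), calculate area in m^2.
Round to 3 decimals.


1 L = 1e6 mm^3, thickness = 565 um = 0.565 mm
Area = 1e6 / 0.565 mm^2 = (1e6 / 0.565) / 1e6 m^2 = 1000 / 565 m^2
= 1.770 m^2

1.770


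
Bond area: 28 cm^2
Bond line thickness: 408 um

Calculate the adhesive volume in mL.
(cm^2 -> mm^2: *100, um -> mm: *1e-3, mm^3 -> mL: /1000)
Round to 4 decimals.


V = 28*100 * 408*1e-3 / 1000
= 1.1424 mL

1.1424


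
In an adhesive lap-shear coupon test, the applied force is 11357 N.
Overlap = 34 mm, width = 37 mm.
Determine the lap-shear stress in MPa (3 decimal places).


stress = F / (overlap * width)
= 11357 / (34 * 37)
= 9.028 MPa

9.028


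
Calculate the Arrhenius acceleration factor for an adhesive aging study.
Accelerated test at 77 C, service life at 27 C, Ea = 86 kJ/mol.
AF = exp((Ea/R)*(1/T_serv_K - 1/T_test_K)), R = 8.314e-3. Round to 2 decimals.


T_test = 350.15 K, T_serv = 300.15 K
Ea/R = 86 / 0.008314 = 10344.00
AF = exp(10344.00 * (1/300.15 - 1/350.15))
= 137.16

137.16


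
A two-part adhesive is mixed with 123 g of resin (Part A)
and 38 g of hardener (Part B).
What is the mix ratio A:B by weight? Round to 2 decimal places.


Mix ratio = mass_A / mass_B
= 123 / 38
= 3.24

3.24


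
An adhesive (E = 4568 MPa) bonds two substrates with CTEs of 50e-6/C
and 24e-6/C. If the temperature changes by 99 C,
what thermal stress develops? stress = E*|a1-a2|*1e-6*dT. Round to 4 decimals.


Stress = 4568 * |50 - 24| * 1e-6 * 99
= 11.7580 MPa

11.7580


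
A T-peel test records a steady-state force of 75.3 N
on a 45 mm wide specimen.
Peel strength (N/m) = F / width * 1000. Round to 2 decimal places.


Peel strength = 75.3 / 45 * 1000
= 1673.33 N/m

1673.33


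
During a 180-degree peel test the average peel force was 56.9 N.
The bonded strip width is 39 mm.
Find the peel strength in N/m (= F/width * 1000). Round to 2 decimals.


Peel strength = F/width * 1000
= 56.9 / 39 * 1000
= 1458.97 N/m

1458.97


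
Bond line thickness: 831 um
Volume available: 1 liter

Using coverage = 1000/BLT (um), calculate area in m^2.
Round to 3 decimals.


1 L = 1e6 mm^3, thickness = 831 um = 0.831 mm
Area = 1e6 / 0.831 mm^2 = (1e6 / 0.831) / 1e6 m^2 = 1000 / 831 m^2
= 1.203 m^2

1.203


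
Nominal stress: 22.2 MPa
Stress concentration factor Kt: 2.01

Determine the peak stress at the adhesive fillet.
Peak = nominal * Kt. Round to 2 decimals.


Peak stress = 22.2 * 2.01
= 44.62 MPa

44.62


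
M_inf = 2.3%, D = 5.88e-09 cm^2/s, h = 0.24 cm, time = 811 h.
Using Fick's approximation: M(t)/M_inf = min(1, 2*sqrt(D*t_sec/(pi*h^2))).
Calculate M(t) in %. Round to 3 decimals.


t = 2919600 s
ratio = min(1, 2*sqrt(5.88e-09*2919600/(pi*0.0576)))
= 0.616019
M(t) = 2.3 * 0.616019 = 1.417%

1.417


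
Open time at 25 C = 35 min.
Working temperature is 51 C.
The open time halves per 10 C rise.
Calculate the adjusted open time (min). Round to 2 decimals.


factor = 2^((51 - 25) / 10) = 6.0629
ot = 35 / 6.0629 = 5.77 min

5.77


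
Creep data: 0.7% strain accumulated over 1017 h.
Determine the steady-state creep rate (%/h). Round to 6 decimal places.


Rate = 0.7 / 1017 = 0.000688 %/h

0.000688


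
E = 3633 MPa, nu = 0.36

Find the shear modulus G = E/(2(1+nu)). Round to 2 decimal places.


G = 3633 / (2 * 1.36)
= 1335.66 MPa

1335.66


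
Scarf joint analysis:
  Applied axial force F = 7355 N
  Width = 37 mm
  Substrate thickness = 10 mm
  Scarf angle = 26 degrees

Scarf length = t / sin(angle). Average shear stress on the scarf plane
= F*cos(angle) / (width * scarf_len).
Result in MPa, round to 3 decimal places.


Scarf length = 10 / sin(26 deg) = 22.8117 mm
cos(26 deg) = 0.898794
Shear = 7355 * 0.898794 / (37 * 22.8117)
= 7.832 MPa

7.832


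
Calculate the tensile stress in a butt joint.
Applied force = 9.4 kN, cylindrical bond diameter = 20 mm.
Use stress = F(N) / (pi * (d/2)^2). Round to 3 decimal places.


A = pi * 10.0^2 = 314.1593 mm^2
sigma = 9400.0 / 314.1593 = 29.921 MPa

29.921


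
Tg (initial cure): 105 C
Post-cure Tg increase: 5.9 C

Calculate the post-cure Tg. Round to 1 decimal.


Post-cure Tg = 105 + 5.9 = 110.9 C

110.9


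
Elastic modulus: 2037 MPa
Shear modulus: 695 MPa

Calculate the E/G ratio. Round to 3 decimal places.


E / G = 2037 / 695 = 2.931

2.931


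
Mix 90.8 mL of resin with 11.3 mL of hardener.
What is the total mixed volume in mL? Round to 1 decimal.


Total = 90.8 + 11.3 = 102.1 mL

102.1


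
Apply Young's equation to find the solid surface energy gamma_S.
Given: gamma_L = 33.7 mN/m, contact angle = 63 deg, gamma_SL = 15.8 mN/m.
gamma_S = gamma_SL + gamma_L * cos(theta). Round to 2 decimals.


theta_rad = 63 * pi/180 = 1.099557
gamma_S = 15.8 + 33.7 * cos(1.099557)
= 31.10 mN/m

31.10


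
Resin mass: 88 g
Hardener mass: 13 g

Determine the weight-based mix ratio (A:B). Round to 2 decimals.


Ratio = 88 / 13 = 6.77

6.77


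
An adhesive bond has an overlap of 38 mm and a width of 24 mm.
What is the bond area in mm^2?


Bond area = overlap * width
= 38 * 24
= 912 mm^2

912


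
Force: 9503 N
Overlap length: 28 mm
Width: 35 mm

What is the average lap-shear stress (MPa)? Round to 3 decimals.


Average shear stress = F / (overlap * width)
= 9503 / (28 * 35)
= 9.697 MPa

9.697


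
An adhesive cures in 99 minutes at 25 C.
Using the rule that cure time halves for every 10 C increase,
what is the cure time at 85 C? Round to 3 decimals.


Factor = 2^((85 - 25) / 10) = 64.0000
Cure time = 99 / 64.0000
= 1.547 minutes

1.547


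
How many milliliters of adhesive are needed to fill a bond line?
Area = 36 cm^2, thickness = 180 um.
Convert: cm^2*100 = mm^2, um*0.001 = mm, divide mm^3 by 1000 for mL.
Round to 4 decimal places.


= (36 * 100) * (180 * 0.001) / 1000
= 0.6480 mL

0.6480


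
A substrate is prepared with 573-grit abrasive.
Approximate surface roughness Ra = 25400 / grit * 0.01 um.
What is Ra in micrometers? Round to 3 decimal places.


Ra = 25400 / 573 * 0.01 = 0.443 um

0.443


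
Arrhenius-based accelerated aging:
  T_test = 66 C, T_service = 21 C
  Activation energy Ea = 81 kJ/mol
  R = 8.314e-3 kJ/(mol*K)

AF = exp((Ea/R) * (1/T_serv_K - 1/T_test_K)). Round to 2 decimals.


T_test_K = 339.15, T_serv_K = 294.15
AF = exp((81/8.314e-3) * (1/294.15 - 1/339.15))
= 81.02

81.02


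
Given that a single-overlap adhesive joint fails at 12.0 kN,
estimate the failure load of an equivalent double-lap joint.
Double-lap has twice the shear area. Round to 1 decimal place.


Double-lap factor = 2
Expected load = 12.0 * 2 = 24.0 kN

24.0


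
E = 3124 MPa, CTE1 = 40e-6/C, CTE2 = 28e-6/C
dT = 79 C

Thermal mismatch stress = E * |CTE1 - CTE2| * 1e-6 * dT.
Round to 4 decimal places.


= 3124 * 12e-6 * 79
= 2.9616 MPa

2.9616


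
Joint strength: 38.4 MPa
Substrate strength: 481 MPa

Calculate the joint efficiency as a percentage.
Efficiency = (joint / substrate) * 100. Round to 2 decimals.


Efficiency = (38.4 / 481) * 100 = 7.98%

7.98


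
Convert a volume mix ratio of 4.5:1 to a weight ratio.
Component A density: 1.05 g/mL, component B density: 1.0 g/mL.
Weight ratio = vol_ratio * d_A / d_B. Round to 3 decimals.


= 4.5 * 1.05 / 1.0 = 4.725

4.725


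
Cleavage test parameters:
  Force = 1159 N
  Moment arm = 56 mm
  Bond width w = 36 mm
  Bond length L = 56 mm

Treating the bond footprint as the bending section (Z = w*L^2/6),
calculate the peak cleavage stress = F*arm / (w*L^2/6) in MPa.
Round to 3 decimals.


M = 1159 * 56 = 64904 N*mm
Z = 36 * 56^2 / 6 = 112896 / 6 mm^3
sigma = M / Z = 6 * 64904 / 112896 = 389424 / 112896
= 3.449 MPa

3.449


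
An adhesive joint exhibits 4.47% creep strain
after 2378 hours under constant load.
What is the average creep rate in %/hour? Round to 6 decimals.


Creep rate = strain / time
= 4.47 / 2378
= 0.001880 %/h

0.001880


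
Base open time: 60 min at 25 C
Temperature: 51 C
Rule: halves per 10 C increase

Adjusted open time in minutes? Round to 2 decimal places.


Acceleration = 2^((51-25)/10) = 6.0629
Open time = 60 / 6.0629 = 9.90 min

9.90


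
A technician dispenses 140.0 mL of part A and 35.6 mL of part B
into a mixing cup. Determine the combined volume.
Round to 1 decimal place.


Combined volume = 140.0 + 35.6
= 175.6 mL

175.6


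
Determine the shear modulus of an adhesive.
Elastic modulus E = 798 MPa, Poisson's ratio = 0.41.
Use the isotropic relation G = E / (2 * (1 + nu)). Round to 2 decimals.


G = 798 / (2*(1+0.41)) = 798 / 2.82
= 282.98 MPa

282.98


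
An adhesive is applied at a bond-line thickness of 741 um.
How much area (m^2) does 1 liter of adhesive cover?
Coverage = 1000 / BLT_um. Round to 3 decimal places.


Coverage = 1000 / 741 = 1.350 m^2

1.350


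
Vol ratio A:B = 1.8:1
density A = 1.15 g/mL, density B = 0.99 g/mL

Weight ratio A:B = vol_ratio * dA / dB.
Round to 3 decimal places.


Weight ratio = 1.8 * 1.15 / 0.99
= 2.091

2.091


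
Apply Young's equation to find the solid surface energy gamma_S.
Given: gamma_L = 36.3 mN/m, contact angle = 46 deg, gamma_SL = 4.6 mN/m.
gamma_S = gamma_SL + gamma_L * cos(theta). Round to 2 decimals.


theta_rad = 46 * pi/180 = 0.802851
gamma_S = 4.6 + 36.3 * cos(0.802851)
= 29.82 mN/m

29.82


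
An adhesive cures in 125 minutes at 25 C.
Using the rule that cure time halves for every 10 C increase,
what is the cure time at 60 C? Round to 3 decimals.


Factor = 2^((60 - 25) / 10) = 11.3137
Cure time = 125 / 11.3137
= 11.049 minutes

11.049


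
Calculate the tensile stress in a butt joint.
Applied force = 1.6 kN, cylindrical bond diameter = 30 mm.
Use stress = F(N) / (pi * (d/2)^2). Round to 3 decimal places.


A = pi * 15.0^2 = 706.8583 mm^2
sigma = 1600.0 / 706.8583 = 2.264 MPa

2.264


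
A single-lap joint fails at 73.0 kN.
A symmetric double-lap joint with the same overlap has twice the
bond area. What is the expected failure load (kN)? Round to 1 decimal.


Double-lap load = 2 * 73.0 = 146.0 kN

146.0


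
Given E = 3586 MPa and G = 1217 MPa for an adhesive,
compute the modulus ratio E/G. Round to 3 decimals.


E/G ratio = 3586 / 1217 = 2.947

2.947


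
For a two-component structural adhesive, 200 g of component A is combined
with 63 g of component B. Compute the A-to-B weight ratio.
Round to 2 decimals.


Weight ratio A:B = 200 / 63
= 3.17

3.17


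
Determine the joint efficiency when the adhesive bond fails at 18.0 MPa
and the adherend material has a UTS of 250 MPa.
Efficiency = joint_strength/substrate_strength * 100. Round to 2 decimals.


Joint efficiency = 18.0 / 250 * 100
= 7.20%

7.20


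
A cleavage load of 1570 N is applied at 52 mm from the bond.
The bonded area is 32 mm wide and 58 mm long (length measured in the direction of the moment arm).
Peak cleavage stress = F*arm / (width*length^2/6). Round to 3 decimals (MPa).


Moment = 1570 * 52 = 81640 N*mm
Section modulus = 32 * 3364 / 6 = 107648 / 6 mm^3
Stress = 81640 / (107648 / 6) = 489840 / 107648
= 4.550 MPa

4.550


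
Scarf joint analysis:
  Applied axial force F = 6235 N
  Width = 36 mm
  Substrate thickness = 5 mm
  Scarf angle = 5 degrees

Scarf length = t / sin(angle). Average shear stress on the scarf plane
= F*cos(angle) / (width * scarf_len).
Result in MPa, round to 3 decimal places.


Scarf length = 5 / sin(5 deg) = 57.3686 mm
cos(5 deg) = 0.996195
Shear = 6235 * 0.996195 / (36 * 57.3686)
= 3.007 MPa

3.007


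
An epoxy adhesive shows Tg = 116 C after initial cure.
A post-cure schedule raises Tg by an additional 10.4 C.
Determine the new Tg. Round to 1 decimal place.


New Tg = 116 + 10.4
= 126.4 C

126.4


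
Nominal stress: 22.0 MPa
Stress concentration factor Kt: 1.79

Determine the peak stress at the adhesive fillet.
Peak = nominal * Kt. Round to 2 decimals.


Peak stress = 22.0 * 1.79
= 39.38 MPa

39.38


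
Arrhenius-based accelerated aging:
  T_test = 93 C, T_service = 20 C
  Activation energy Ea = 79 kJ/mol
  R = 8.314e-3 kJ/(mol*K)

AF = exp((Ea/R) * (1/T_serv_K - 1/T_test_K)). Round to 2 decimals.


T_test_K = 366.15, T_serv_K = 293.15
AF = exp((79/8.314e-3) * (1/293.15 - 1/366.15))
= 640.57

640.57


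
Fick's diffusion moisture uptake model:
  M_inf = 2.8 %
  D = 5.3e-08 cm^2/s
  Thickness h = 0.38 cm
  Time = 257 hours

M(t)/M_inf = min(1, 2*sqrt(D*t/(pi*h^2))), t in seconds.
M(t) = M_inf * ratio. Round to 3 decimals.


t_sec = 257 * 3600 = 925200
ratio = 2*sqrt(5.3e-08*925200/(pi*0.38^2))
= min(1, 0.657548)
= 0.657548
M(t) = 2.8 * 0.657548 = 1.841 %

1.841


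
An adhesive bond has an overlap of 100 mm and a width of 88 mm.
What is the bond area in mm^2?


Bond area = overlap * width
= 100 * 88
= 8800 mm^2

8800


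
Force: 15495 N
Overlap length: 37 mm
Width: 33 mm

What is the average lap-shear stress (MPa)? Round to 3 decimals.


Average shear stress = F / (overlap * width)
= 15495 / (37 * 33)
= 12.690 MPa

12.690


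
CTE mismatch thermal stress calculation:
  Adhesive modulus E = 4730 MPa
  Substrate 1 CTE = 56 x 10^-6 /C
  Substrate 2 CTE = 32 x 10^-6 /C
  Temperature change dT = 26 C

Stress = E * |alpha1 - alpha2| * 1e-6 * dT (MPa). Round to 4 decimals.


delta_alpha = |56 - 32| = 24 x 10^-6/C
Stress = 4730 * 24e-6 * 26
= 2.9515 MPa

2.9515


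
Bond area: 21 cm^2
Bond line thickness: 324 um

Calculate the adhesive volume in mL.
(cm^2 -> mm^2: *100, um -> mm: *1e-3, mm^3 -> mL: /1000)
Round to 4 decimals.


V = 21*100 * 324*1e-3 / 1000
= 0.6804 mL

0.6804


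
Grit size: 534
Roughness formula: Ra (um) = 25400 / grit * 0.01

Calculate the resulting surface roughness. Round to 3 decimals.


Ra = 25400 / 534 * 0.01
= 0.476 um

0.476


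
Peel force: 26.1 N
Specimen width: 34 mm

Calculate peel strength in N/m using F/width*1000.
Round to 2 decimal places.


Peel strength = 26.1 / 34 * 1000 = 767.65 N/m

767.65


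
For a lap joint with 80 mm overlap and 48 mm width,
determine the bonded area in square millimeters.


Area = 80 * 48 = 3840 mm^2

3840


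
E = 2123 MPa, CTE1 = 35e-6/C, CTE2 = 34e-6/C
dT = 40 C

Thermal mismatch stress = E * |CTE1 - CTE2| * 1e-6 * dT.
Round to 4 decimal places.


= 2123 * 1e-6 * 40
= 0.0849 MPa

0.0849


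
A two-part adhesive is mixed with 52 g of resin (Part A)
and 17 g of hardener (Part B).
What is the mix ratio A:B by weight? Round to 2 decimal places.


Mix ratio = mass_A / mass_B
= 52 / 17
= 3.06

3.06


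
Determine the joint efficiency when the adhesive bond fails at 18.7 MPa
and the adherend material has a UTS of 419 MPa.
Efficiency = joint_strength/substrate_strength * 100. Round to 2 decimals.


Joint efficiency = 18.7 / 419 * 100
= 4.46%

4.46


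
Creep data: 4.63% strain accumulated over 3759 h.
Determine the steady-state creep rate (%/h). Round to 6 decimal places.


Rate = 4.63 / 3759 = 0.001232 %/h

0.001232


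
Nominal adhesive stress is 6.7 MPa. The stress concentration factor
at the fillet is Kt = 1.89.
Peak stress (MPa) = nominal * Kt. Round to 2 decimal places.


Peak = 6.7 * 1.89 = 12.66 MPa

12.66


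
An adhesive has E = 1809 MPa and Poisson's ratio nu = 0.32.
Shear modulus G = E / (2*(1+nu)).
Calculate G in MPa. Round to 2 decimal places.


G = 1809 / (2*(1+0.32))
= 1809 / 2.64
= 685.23 MPa

685.23


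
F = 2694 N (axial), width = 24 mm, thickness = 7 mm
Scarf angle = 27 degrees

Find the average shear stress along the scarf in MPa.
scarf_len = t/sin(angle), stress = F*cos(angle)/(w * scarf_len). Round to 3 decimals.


scarf_len = 7/sin(27 deg) = 15.4188
cos(27 deg) = 0.891007
stress = 2694*0.891007/(24*15.4188) = 6.487 MPa

6.487


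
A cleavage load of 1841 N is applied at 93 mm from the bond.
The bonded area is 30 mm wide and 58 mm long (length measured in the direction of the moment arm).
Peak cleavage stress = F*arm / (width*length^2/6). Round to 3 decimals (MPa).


Moment = 1841 * 93 = 171213 N*mm
Section modulus = 30 * 3364 / 6 = 100920 / 6 mm^3
Stress = 171213 / (100920 / 6) = 1027278 / 100920
= 10.179 MPa

10.179


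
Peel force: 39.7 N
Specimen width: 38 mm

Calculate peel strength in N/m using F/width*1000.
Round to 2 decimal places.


Peel strength = 39.7 / 38 * 1000 = 1044.74 N/m

1044.74


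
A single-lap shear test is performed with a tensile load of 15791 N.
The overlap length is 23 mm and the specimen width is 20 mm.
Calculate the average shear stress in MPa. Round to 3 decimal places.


Shear stress = F / (overlap * width)
= 15791 / (23 * 20)
= 15791 / 460
= 34.328 MPa

34.328


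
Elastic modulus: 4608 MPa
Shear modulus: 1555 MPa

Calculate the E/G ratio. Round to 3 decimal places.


E / G = 4608 / 1555 = 2.963

2.963


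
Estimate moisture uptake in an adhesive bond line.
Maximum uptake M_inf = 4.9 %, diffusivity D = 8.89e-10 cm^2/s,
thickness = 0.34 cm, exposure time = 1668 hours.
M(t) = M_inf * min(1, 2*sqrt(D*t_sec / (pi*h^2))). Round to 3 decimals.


Convert time: 1668 h = 6004800 s
ratio = min(1, 2*sqrt(8.89e-10*6004800/(pi*0.34^2)))
= 0.242480
M(t) = 4.9 * 0.242480 = 1.188%

1.188


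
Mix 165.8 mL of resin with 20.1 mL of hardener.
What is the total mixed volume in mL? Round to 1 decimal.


Total = 165.8 + 20.1 = 185.9 mL

185.9


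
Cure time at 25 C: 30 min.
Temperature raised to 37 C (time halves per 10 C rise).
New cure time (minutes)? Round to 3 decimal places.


Acceleration factor = 2^(12/10) = 2.2974
New time = 30 / 2.2974 = 13.058 min

13.058


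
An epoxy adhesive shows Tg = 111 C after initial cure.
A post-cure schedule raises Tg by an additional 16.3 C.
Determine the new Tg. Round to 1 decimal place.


New Tg = 111 + 16.3
= 127.3 C

127.3


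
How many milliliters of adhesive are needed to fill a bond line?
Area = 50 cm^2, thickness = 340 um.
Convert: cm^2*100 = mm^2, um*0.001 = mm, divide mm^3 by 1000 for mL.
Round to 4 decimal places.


= (50 * 100) * (340 * 0.001) / 1000
= 1.7000 mL

1.7000


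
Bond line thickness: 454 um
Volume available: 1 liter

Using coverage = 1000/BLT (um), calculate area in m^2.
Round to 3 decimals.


1 L = 1e6 mm^3, thickness = 454 um = 0.454 mm
Area = 1e6 / 0.454 mm^2 = (1e6 / 0.454) / 1e6 m^2 = 1000 / 454 m^2
= 2.203 m^2

2.203


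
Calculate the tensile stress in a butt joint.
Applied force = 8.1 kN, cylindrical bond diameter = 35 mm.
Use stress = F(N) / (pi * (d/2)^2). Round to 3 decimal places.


A = pi * 17.5^2 = 962.1128 mm^2
sigma = 8100.0 / 962.1128 = 8.419 MPa

8.419


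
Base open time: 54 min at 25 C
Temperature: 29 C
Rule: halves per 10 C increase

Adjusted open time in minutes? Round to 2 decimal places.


Acceleration = 2^((29-25)/10) = 1.3195
Open time = 54 / 1.3195 = 40.92 min

40.92


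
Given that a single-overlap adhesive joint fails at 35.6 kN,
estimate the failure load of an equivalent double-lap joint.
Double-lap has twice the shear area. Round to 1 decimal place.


Double-lap factor = 2
Expected load = 35.6 * 2 = 71.2 kN

71.2


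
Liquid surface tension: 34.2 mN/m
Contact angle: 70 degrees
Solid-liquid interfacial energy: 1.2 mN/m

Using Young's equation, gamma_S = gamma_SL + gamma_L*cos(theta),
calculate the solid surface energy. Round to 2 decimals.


gamma_S = 1.2 + 34.2 * cos(70)
= 12.90 mN/m

12.90


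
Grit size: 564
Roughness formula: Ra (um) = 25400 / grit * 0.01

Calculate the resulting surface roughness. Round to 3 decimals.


Ra = 25400 / 564 * 0.01
= 0.450 um

0.450


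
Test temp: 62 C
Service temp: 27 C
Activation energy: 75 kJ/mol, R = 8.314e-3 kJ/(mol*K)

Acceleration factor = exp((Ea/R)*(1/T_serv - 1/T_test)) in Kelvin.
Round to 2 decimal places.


AF = exp((75/0.008314)*(1/300.15 - 1/335.15))
= 23.07

23.07


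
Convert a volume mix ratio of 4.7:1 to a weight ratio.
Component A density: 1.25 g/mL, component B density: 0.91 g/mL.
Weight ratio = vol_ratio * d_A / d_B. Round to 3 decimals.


= 4.7 * 1.25 / 0.91 = 6.456

6.456


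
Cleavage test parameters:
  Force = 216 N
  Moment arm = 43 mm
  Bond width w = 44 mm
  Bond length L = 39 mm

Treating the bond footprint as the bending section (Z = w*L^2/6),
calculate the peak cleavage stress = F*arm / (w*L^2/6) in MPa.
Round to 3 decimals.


M = 216 * 43 = 9288 N*mm
Z = 44 * 39^2 / 6 = 66924 / 6 mm^3
sigma = M / Z = 6 * 9288 / 66924 = 55728 / 66924
= 0.833 MPa

0.833


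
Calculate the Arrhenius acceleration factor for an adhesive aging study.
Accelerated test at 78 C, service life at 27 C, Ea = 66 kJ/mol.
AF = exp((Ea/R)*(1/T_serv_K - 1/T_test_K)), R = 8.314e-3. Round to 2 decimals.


T_test = 351.15 K, T_serv = 300.15 K
Ea/R = 66 / 0.008314 = 7938.42
AF = exp(7938.42 * (1/300.15 - 1/351.15))
= 46.58

46.58


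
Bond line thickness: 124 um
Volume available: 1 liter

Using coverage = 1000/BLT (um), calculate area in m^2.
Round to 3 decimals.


1 L = 1e6 mm^3, thickness = 124 um = 0.124 mm
Area = 1e6 / 0.124 mm^2 = (1e6 / 0.124) / 1e6 m^2 = 1000 / 124 m^2
= 8.065 m^2

8.065


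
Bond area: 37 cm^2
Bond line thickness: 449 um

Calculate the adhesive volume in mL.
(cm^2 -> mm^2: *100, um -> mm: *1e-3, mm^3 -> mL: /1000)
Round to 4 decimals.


V = 37*100 * 449*1e-3 / 1000
= 1.6613 mL

1.6613


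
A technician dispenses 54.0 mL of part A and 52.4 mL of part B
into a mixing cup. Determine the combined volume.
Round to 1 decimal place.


Combined volume = 54.0 + 52.4
= 106.4 mL

106.4


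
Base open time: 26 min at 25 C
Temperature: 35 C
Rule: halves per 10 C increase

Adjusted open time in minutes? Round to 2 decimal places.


Acceleration = 2^((35-25)/10) = 2.0000
Open time = 26 / 2.0000 = 13.00 min

13.00


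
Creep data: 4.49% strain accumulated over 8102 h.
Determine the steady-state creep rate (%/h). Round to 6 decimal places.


Rate = 4.49 / 8102 = 0.000554 %/h

0.000554


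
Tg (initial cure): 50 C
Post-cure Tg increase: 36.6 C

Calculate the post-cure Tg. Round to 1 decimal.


Post-cure Tg = 50 + 36.6 = 86.6 C

86.6


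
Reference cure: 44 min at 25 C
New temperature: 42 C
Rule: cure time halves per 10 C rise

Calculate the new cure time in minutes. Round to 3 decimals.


factor = 2^((42-25)/10) = 3.2490
t_new = 44 / 3.2490 = 13.543 min

13.543


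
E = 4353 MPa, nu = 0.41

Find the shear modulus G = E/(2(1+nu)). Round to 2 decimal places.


G = 4353 / (2 * 1.41)
= 1543.62 MPa

1543.62


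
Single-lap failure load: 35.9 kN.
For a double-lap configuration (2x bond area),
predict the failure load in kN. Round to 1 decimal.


Failure load = 35.9 * 2 = 71.8 kN

71.8


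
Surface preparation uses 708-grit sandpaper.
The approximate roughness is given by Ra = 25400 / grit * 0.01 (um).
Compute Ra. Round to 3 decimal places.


Ra = 25400 / 708 * 0.01
= 254 / 708
= 0.359 um

0.359


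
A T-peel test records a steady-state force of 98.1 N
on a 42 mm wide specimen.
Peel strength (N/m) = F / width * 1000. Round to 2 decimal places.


Peel strength = 98.1 / 42 * 1000
= 2335.71 N/m

2335.71


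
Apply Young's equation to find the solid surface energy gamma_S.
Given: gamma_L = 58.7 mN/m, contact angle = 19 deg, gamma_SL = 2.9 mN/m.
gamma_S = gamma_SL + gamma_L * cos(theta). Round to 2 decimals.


theta_rad = 19 * pi/180 = 0.331613
gamma_S = 2.9 + 58.7 * cos(0.331613)
= 58.40 mN/m

58.40


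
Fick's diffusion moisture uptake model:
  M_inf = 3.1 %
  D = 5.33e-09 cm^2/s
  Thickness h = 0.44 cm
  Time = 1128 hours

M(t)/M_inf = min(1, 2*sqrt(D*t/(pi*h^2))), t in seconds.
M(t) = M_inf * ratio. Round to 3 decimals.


t_sec = 1128 * 3600 = 4060800
ratio = 2*sqrt(5.33e-09*4060800/(pi*0.44^2))
= min(1, 0.377287)
= 0.377287
M(t) = 3.1 * 0.377287 = 1.170 %

1.170


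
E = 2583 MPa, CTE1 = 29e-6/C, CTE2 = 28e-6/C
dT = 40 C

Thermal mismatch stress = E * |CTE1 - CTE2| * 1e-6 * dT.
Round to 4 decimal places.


= 2583 * 1e-6 * 40
= 0.1033 MPa

0.1033


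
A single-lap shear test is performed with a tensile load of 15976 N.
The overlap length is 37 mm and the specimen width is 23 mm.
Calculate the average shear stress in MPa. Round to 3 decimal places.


Shear stress = F / (overlap * width)
= 15976 / (37 * 23)
= 15976 / 851
= 18.773 MPa

18.773


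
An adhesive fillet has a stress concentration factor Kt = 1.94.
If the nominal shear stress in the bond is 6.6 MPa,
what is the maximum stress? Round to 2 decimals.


Max stress = 6.6 * 1.94 = 12.80 MPa

12.80


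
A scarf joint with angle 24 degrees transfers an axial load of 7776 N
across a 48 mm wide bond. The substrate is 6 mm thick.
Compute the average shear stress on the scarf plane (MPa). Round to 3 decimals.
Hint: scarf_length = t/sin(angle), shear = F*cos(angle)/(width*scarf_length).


scarf_length = 6 / sin(24 deg) = 14.7516 mm
cos(24 deg) = 0.913545
shear stress = 7776 * 0.913545 / (48 * 14.7516)
= 10.032 MPa

10.032


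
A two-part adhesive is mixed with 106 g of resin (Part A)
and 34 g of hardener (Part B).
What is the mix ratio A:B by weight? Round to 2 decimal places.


Mix ratio = mass_A / mass_B
= 106 / 34
= 3.12

3.12


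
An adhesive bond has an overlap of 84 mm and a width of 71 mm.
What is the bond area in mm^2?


Bond area = overlap * width
= 84 * 71
= 5964 mm^2

5964


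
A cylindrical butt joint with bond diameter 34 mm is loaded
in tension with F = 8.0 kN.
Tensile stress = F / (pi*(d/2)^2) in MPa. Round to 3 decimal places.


Area = pi * (34/2)^2 = 907.9203 mm^2
Stress = 8.0*1000 / 907.9203
= 8.811 MPa

8.811


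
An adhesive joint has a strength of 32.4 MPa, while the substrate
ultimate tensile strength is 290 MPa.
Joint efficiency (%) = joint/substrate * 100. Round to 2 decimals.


Efficiency = 32.4 / 290 * 100
= 11.17%

11.17


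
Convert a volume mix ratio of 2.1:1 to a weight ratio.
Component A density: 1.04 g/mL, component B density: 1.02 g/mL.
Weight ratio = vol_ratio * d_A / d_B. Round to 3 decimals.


= 2.1 * 1.04 / 1.02 = 2.141

2.141


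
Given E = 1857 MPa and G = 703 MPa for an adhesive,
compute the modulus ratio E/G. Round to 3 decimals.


E/G ratio = 1857 / 703 = 2.642

2.642


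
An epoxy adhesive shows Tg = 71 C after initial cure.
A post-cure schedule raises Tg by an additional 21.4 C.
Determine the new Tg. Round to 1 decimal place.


New Tg = 71 + 21.4
= 92.4 C

92.4


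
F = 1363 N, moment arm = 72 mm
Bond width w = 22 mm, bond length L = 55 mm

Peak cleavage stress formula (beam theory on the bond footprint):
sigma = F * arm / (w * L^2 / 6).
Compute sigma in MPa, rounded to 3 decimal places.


sigma = (1363 * 72) / (22 * 3025 / 6)
= 98136 * 6 / 66550
= 588816 / 66550
= 8.848 MPa

8.848


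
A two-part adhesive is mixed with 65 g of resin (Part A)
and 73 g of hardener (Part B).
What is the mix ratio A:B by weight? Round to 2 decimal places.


Mix ratio = mass_A / mass_B
= 65 / 73
= 0.89

0.89


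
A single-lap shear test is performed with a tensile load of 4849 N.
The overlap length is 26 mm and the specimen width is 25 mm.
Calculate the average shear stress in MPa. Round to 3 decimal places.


Shear stress = F / (overlap * width)
= 4849 / (26 * 25)
= 4849 / 650
= 7.460 MPa

7.460


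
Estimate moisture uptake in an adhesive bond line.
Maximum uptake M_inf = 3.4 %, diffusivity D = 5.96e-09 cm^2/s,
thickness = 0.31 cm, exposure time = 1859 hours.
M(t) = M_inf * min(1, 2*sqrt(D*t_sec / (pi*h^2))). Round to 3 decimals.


Convert time: 1859 h = 6692400 s
ratio = min(1, 2*sqrt(5.96e-09*6692400/(pi*0.31^2)))
= 0.726955
M(t) = 3.4 * 0.726955 = 2.472%

2.472


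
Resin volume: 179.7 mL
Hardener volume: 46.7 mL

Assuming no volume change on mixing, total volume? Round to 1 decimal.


V_total = 179.7 + 46.7 = 226.4 mL

226.4


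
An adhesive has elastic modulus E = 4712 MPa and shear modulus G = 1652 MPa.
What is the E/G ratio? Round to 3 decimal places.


E/G = 4712 / 1652 = 2.852

2.852


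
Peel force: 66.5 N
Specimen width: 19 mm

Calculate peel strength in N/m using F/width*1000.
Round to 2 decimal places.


Peel strength = 66.5 / 19 * 1000 = 3500.00 N/m

3500.00


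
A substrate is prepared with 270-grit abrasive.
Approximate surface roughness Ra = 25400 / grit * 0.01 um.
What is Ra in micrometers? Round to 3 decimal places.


Ra = 25400 / 270 * 0.01 = 0.941 um

0.941


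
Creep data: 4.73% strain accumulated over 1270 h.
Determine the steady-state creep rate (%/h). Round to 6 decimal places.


Rate = 4.73 / 1270 = 0.003724 %/h

0.003724


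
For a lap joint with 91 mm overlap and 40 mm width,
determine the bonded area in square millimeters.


Area = 91 * 40 = 3640 mm^2

3640
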